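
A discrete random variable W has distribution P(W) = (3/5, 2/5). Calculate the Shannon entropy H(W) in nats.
0.6730 nats

Shannon entropy is H(X) = -Σ p(x) log p(x).

For P = (3/5, 2/5):
H = -3/5 × log_e(3/5) -2/5 × log_e(2/5)
H = 0.6730 nats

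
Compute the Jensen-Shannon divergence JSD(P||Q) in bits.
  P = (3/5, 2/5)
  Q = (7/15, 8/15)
0.0129 bits

Jensen-Shannon divergence is:
JSD(P||Q) = 0.5 × D_KL(P||M) + 0.5 × D_KL(Q||M)
where M = 0.5 × (P + Q) is the mixture distribution.

M = 0.5 × (3/5, 2/5) + 0.5 × (7/15, 8/15) = (8/15, 7/15)

D_KL(P||M) = 0.0130 bits
D_KL(Q||M) = 0.0128 bits

JSD(P||Q) = 0.5 × 0.0130 + 0.5 × 0.0128 = 0.0129 bits

Unlike KL divergence, JSD is symmetric and bounded: 0 ≤ JSD ≤ log(2).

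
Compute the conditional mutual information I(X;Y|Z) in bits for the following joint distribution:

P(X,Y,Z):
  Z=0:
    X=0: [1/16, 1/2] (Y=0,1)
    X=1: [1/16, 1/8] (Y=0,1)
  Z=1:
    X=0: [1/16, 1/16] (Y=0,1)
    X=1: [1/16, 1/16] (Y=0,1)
0.0323 bits

Conditional mutual information: I(X;Y|Z) = H(X|Z) + H(Y|Z) - H(X,Y|Z)

H(Z) = 0.8113
H(X,Z) = 1.6697 → H(X|Z) = 0.8585
H(Y,Z) = 1.5488 → H(Y|Z) = 0.7375
H(X,Y,Z) = 2.3750 → H(X,Y|Z) = 1.5637

I(X;Y|Z) = 0.8585 + 0.7375 - 1.5637 = 0.0323 bits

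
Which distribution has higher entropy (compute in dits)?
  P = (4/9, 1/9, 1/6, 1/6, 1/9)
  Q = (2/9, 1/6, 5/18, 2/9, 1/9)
Q

Computing entropies in dits:
H(P) = 0.6280
H(Q) = 0.6806

Distribution Q has higher entropy.

Intuition: The distribution closer to uniform (more spread out) has higher entropy.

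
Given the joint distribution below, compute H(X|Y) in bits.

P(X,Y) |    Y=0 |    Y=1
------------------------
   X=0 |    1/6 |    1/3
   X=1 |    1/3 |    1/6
0.9183 bits

Using the chain rule: H(X|Y) = H(X,Y) - H(Y)

First, compute H(X,Y) = 1.9183 bits

Marginal P(Y) = (1/2, 1/2)
H(Y) = 1.0000 bits

H(X|Y) = H(X,Y) - H(Y) = 1.9183 - 1.0000 = 0.9183 bits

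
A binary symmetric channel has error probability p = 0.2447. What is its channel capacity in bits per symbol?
0.1972 bits

For a binary symmetric channel (BSC) with error probability p:
Capacity C = 1 - H(p) bits per symbol

where H(p) = -p log₂(p) - (1-p) log₂(1-p) is the binary entropy function.

H(0.2447) = 0.8028 bits
C = 1 - 0.8028 = 0.1972 bits per symbol

This means we can reliably transmit up to 0.1972 bits of information per channel use.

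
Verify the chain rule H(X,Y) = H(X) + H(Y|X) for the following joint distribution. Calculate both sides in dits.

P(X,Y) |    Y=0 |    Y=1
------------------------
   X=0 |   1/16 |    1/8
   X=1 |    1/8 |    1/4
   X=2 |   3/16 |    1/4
H(X,Y) = 0.7384, H(X) = 0.4531, H(Y|X) = 0.2852 (all in dits)

Chain rule: H(X,Y) = H(X) + H(Y|X)

Left side — joint entropy directly:
H(X,Y) = -Σ p(x,y) log p(x,y) = 0.7384 dits

Right side — compute H(Y|X) from the conditional distributions:
P(X) = (3/16, 3/8, 7/16), so H(X) = 0.4531 dits
H(Y|X) = Σ_x P(X=x) · H(Y|X=x):
  P(Y|X=0) = (1/3, 2/3), H(Y|X=0) = 0.2764, weight P(X=0) = 3/16
  P(Y|X=1) = (1/3, 2/3), H(Y|X=1) = 0.2764, weight P(X=1) = 3/8
  P(Y|X=2) = (3/7, 4/7), H(Y|X=2) = 0.2966, weight P(X=2) = 7/16
H(Y|X) = 0.2852 dits

H(X) + H(Y|X) = 0.4531 + 0.2852 = 0.7384 dits

Both sides equal 0.7384 dits. ✓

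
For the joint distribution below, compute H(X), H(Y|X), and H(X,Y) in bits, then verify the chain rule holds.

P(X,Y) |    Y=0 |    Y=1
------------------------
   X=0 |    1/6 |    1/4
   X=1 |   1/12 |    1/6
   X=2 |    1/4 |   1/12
H(X,Y) = 2.4591, H(X) = 1.5546, H(Y|X) = 0.9046 (all in bits)

Chain rule: H(X,Y) = H(X) + H(Y|X)

Left side — joint entropy directly:
H(X,Y) = -Σ p(x,y) log p(x,y) = 2.4591 bits

Right side — compute H(Y|X) from the conditional distributions:
P(X) = (5/12, 1/4, 1/3), so H(X) = 1.5546 bits
H(Y|X) = Σ_x P(X=x) · H(Y|X=x):
  P(Y|X=0) = (2/5, 3/5), H(Y|X=0) = 0.9710, weight P(X=0) = 5/12
  P(Y|X=1) = (1/3, 2/3), H(Y|X=1) = 0.9183, weight P(X=1) = 1/4
  P(Y|X=2) = (3/4, 1/4), H(Y|X=2) = 0.8113, weight P(X=2) = 1/3
H(Y|X) = 0.9046 bits

H(X) + H(Y|X) = 1.5546 + 0.9046 = 2.4591 bits

Both sides equal 2.4591 bits. ✓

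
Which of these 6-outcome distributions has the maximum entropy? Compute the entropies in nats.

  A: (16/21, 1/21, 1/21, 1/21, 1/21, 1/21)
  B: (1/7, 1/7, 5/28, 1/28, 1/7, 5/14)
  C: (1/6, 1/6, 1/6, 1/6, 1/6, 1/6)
C

For a discrete distribution over n outcomes, entropy is maximized by the uniform distribution.

Computing entropies:
H(A) = 0.9321 nats
H(B) = 1.6283 nats
H(C) = 1.7918 nats

The uniform distribution (where all probabilities equal 1/6) achieves the maximum entropy of log_e(6) = 1.7918 nats.

Distribution C has the highest entropy.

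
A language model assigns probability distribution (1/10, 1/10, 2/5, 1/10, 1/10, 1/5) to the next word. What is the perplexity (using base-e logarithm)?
5.0000

Perplexity is e^H (or exp(H) for natural log).

First, H = -Σ p log p = 1.6094 nats
Perplexity = e^1.6094 = 5.0000

Interpretation: The model's uncertainty is equivalent to choosing uniformly among 5.0 options.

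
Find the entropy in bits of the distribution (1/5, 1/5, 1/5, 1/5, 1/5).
2.3219 bits

Shannon entropy is H(X) = -Σ p(x) log p(x).

For P = (1/5, 1/5, 1/5, 1/5, 1/5):
H = -1/5 × log_2(1/5) -1/5 × log_2(1/5) -1/5 × log_2(1/5) -1/5 × log_2(1/5) -1/5 × log_2(1/5)
H = 2.3219 bits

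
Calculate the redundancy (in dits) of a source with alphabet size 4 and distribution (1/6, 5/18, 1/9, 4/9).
0.0553 dits

Redundancy measures how far a source is from maximum entropy:
R = H_max - H(X)

Maximum entropy for 4 symbols: H_max = log_10(4) = 0.6021 dits
Actual entropy: H(X) = 0.5468 dits
Redundancy: R = 0.6021 - 0.5468 = 0.0553 dits

This redundancy represents potential for compression: the source could be compressed by 0.0553 dits per symbol.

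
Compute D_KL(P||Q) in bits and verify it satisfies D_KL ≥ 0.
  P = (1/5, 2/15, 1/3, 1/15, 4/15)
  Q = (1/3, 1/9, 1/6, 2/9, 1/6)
0.2860 bits

KL divergence satisfies the Gibbs inequality: D_KL(P||Q) ≥ 0 for all distributions P, Q.

D_KL(P||Q) = Σ p(x) log(p(x)/q(x))
Term by term:
  x=0: 1/5 × log_2[(1/5)/(1/3)] = -0.1474
  x=1: 2/15 × log_2[(2/15)/(1/9)] = 0.0351
  x=2: 1/3 × log_2[(1/3)/(1/6)] = 0.3333
  x=3: 1/15 × log_2[(1/15)/(2/9)] = -0.1158
  x=4: 4/15 × log_2[(4/15)/(1/6)] = 0.1808
D_KL(P||Q) = 0.2860 bits

D_KL(P||Q) = 0.2860 ≥ 0 ✓

This non-negativity is a fundamental property: relative entropy cannot be negative because it measures how different Q is from P.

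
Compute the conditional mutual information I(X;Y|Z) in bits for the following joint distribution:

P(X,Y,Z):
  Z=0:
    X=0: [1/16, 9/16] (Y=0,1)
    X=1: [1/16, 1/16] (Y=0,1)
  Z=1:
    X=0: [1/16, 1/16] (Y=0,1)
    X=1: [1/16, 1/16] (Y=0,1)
0.0694 bits

Conditional mutual information: I(X;Y|Z) = H(X|Z) + H(Y|Z) - H(X,Y|Z)

H(Z) = 0.8113
H(X,Z) = 1.5488 → H(X|Z) = 0.7375
H(Y,Z) = 1.5488 → H(Y|Z) = 0.7375
H(X,Y,Z) = 2.2169 → H(X,Y|Z) = 1.4056

I(X;Y|Z) = 0.7375 + 0.7375 - 1.4056 = 0.0694 bits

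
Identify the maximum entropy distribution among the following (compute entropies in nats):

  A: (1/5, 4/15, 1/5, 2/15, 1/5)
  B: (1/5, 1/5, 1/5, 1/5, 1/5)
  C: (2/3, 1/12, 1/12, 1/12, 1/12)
B

For a discrete distribution over n outcomes, entropy is maximized by the uniform distribution.

Computing entropies:
H(A) = 1.5868 nats
H(B) = 1.6094 nats
H(C) = 1.0986 nats

The uniform distribution (where all probabilities equal 1/5) achieves the maximum entropy of log_e(5) = 1.6094 nats.

Distribution B has the highest entropy.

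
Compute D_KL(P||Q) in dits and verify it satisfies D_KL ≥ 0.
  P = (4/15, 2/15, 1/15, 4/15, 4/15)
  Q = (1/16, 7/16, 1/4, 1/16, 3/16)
0.2698 dits

KL divergence satisfies the Gibbs inequality: D_KL(P||Q) ≥ 0 for all distributions P, Q.

D_KL(P||Q) = Σ p(x) log(p(x)/q(x))
Term by term:
  x=0: 4/15 × log_10[(4/15)/(1/16)] = 0.1680
  x=1: 2/15 × log_10[(2/15)/(7/16)] = -0.0688
  x=2: 1/15 × log_10[(1/15)/(1/4)] = -0.0383
  x=3: 4/15 × log_10[(4/15)/(1/16)] = 0.1680
  x=4: 4/15 × log_10[(4/15)/(3/16)] = 0.0408
D_KL(P||Q) = 0.2698 dits

D_KL(P||Q) = 0.2698 ≥ 0 ✓

This non-negativity is a fundamental property: relative entropy cannot be negative because it measures how different Q is from P.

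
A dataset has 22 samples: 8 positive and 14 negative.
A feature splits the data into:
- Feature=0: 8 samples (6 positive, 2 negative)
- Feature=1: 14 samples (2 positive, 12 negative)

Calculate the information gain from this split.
0.2741 bits

Information Gain = H(Y) - H(Y|Feature)

Before split:
P(positive) = 8/22 = 0.3636
H(Y) = 0.9457 bits

After split:
Feature=0: H = 0.8113 bits (weight = 8/22)
Feature=1: H = 0.5917 bits (weight = 14/22)
H(Y|Feature) = (8/22)×0.8113 + (14/22)×0.5917 = 0.6715 bits

Information Gain = 0.9457 - 0.6715 = 0.2741 bits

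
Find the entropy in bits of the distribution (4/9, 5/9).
0.9911 bits

Shannon entropy is H(X) = -Σ p(x) log p(x).

For P = (4/9, 5/9):
H = -4/9 × log_2(4/9) -5/9 × log_2(5/9)
H = 0.9911 bits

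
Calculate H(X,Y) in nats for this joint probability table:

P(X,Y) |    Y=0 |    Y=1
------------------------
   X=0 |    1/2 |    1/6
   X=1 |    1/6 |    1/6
1.2425 nats

Joint entropy is H(X,Y) = -Σ_{x,y} p(x,y) log p(x,y).

Summing over all non-zero entries:
H(X,Y) = -[1/2·log_e(1/2) + 1/6·log_e(1/6) + 1/6·log_e(1/6) + 1/6·log_e(1/6)]
H(X,Y) = 1.2425 nats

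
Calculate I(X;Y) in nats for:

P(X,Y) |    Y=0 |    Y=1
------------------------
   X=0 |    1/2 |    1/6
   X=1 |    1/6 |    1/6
0.0306 nats

Mutual information: I(X;Y) = H(X) + H(Y) - H(X,Y)

Marginals:
P(X) = (2/3, 1/3), H(X) = 0.6365 nats
P(Y) = (2/3, 1/3), H(Y) = 0.6365 nats

Joint entropy: H(X,Y) = 1.2425 nats

I(X;Y) = 0.6365 + 0.6365 - 1.2425 = 0.0306 nats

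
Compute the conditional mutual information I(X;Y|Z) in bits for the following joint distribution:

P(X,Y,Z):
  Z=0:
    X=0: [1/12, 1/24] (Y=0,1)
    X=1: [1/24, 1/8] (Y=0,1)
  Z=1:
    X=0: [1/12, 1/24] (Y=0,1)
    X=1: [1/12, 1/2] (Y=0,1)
0.1350 bits

Conditional mutual information: I(X;Y|Z) = H(X|Z) + H(Y|Z) - H(X,Y|Z)

H(Z) = 0.8709
H(X,Z) = 1.6344 → H(X|Z) = 0.7636
H(Y,Z) = 1.7158 → H(Y|Z) = 0.8449
H(X,Y,Z) = 2.3444 → H(X,Y|Z) = 1.4735

I(X;Y|Z) = 0.7636 + 0.8449 - 1.4735 = 0.1350 bits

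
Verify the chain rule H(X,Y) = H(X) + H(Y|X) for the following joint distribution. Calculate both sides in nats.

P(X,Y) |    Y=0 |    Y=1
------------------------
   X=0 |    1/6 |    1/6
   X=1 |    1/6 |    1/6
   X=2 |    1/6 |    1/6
H(X,Y) = 1.7918, H(X) = 1.0986, H(Y|X) = 0.6931 (all in nats)

Chain rule: H(X,Y) = H(X) + H(Y|X)

Left side — joint entropy directly:
H(X,Y) = -Σ p(x,y) log p(x,y) = 1.7918 nats

Right side — compute H(Y|X) from the conditional distributions:
P(X) = (1/3, 1/3, 1/3), so H(X) = 1.0986 nats
H(Y|X) = Σ_x P(X=x) · H(Y|X=x):
  P(Y|X=0) = (1/2, 1/2), H(Y|X=0) = 0.6931, weight P(X=0) = 1/3
  P(Y|X=1) = (1/2, 1/2), H(Y|X=1) = 0.6931, weight P(X=1) = 1/3
  P(Y|X=2) = (1/2, 1/2), H(Y|X=2) = 0.6931, weight P(X=2) = 1/3
H(Y|X) = 0.6931 nats

H(X) + H(Y|X) = 1.0986 + 0.6931 = 1.7918 nats

Both sides equal 1.7918 nats. ✓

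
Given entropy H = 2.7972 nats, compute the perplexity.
16.3987

Perplexity is e^H (or exp(H) for natural log).

H = 2.7972 nats
Perplexity = e^2.7972 = 16.3987

Interpretation: The model's uncertainty is equivalent to choosing uniformly among 16.4 options.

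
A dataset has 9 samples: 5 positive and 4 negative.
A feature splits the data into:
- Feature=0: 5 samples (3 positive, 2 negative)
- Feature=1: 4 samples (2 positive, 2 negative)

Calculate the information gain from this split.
0.0072 bits

Information Gain = H(Y) - H(Y|Feature)

Before split:
P(positive) = 5/9 = 0.5556
H(Y) = 0.9911 bits

After split:
Feature=0: H = 0.9710 bits (weight = 5/9)
Feature=1: H = 1.0000 bits (weight = 4/9)
H(Y|Feature) = (5/9)×0.9710 + (4/9)×1.0000 = 0.9839 bits

Information Gain = 0.9911 - 0.9839 = 0.0072 bits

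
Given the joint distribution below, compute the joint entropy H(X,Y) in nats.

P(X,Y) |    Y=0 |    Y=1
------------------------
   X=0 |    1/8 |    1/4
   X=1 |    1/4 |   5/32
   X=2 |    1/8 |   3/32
1.7250 nats

Joint entropy is H(X,Y) = -Σ_{x,y} p(x,y) log p(x,y).

Summing over all non-zero entries:
H(X,Y) = -[1/8·log_e(1/8) + 1/4·log_e(1/4) + 1/4·log_e(1/4) + 5/32·log_e(5/32) + 1/8·log_e(1/8) + 3/32·log_e(3/32)]
H(X,Y) = 1.7250 nats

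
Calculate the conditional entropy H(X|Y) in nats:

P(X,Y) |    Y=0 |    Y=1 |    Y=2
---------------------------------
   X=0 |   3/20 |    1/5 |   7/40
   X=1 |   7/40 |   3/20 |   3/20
0.6876 nats

Using the chain rule: H(X|Y) = H(X,Y) - H(Y)

First, compute H(X,Y) = 1.7856 nats

Marginal P(Y) = (13/40, 7/20, 13/40)
H(Y) = 1.0980 nats

H(X|Y) = H(X,Y) - H(Y) = 1.7856 - 1.0980 = 0.6876 nats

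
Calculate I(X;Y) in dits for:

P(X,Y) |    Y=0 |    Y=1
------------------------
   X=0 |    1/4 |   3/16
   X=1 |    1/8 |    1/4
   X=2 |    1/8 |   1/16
0.0158 dits

Mutual information: I(X;Y) = H(X) + H(Y) - H(X,Y)

Marginals:
P(X) = (7/16, 3/8, 3/16), H(X) = 0.4531 dits
P(Y) = (1/2, 1/2), H(Y) = 0.3010 dits

Joint entropy: H(X,Y) = 0.7384 dits

I(X;Y) = 0.4531 + 0.3010 - 0.7384 = 0.0158 dits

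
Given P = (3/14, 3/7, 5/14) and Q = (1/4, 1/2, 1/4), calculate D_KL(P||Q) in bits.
0.0408 bits

KL divergence: D_KL(P||Q) = Σ p(x) log(p(x)/q(x))

Computing term by term:
  x=0: 3/14 × log_2[(3/14)/(1/4)] = 3/14 × -0.2224 = -0.0477
  x=1: 3/7 × log_2[(3/7)/(1/2)] = 3/7 × -0.2224 = -0.0953
  x=2: 5/14 × log_2[(5/14)/(1/4)] = 5/14 × 0.5146 = 0.1838

D_KL(P||Q) = 0.0408 bits

Note: KL divergence is always non-negative and equals 0 iff P = Q.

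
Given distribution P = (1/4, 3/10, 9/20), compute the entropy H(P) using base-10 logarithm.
0.4634 dits

Shannon entropy is H(X) = -Σ p(x) log p(x).

For P = (1/4, 3/10, 9/20):
H = -1/4 × log_10(1/4) -3/10 × log_10(3/10) -9/20 × log_10(9/20)
H = 0.4634 dits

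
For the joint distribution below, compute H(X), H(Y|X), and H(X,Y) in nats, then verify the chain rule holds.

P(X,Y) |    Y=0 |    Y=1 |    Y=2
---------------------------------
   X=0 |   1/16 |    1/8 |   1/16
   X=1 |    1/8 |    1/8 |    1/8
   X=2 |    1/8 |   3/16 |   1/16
H(X,Y) = 2.1334, H(X) = 1.0822, H(Y|X) = 1.0512 (all in nats)

Chain rule: H(X,Y) = H(X) + H(Y|X)

Left side — joint entropy directly:
H(X,Y) = -Σ p(x,y) log p(x,y) = 2.1334 nats

Right side — compute H(Y|X) from the conditional distributions:
P(X) = (1/4, 3/8, 3/8), so H(X) = 1.0822 nats
H(Y|X) = Σ_x P(X=x) · H(Y|X=x):
  P(Y|X=0) = (1/4, 1/2, 1/4), H(Y|X=0) = 1.0397, weight P(X=0) = 1/4
  P(Y|X=1) = (1/3, 1/3, 1/3), H(Y|X=1) = 1.0986, weight P(X=1) = 3/8
  P(Y|X=2) = (1/3, 1/2, 1/6), H(Y|X=2) = 1.0114, weight P(X=2) = 3/8
H(Y|X) = 1.0512 nats

H(X) + H(Y|X) = 1.0822 + 1.0512 = 2.1334 nats

Both sides equal 2.1334 nats. ✓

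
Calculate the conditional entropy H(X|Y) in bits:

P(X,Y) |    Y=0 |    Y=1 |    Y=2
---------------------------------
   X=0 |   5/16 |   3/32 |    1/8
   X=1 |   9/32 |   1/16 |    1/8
0.9943 bits

Using the chain rule: H(X|Y) = H(X,Y) - H(Y)

First, compute H(X,Y) = 2.3593 bits

Marginal P(Y) = (19/32, 5/32, 1/4)
H(Y) = 1.3650 bits

H(X|Y) = H(X,Y) - H(Y) = 2.3593 - 1.3650 = 0.9943 bits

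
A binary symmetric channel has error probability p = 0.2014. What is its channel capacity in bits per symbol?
0.2753 bits

For a binary symmetric channel (BSC) with error probability p:
Capacity C = 1 - H(p) bits per symbol

where H(p) = -p log₂(p) - (1-p) log₂(1-p) is the binary entropy function.

H(0.2014) = 0.7247 bits
C = 1 - 0.7247 = 0.2753 bits per symbol

This means we can reliably transmit up to 0.2753 bits of information per channel use.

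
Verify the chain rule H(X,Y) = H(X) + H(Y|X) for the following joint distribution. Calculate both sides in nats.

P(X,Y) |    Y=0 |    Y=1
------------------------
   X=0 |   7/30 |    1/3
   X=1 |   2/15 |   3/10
H(X,Y) = 1.3356, H(X) = 0.6842, H(Y|X) = 0.6514 (all in nats)

Chain rule: H(X,Y) = H(X) + H(Y|X)

Left side — joint entropy directly:
H(X,Y) = -Σ p(x,y) log p(x,y) = 1.3356 nats

Right side — compute H(Y|X) from the conditional distributions:
P(X) = (17/30, 13/30), so H(X) = 0.6842 nats
H(Y|X) = Σ_x P(X=x) · H(Y|X=x):
  P(Y|X=0) = (7/17, 10/17), H(Y|X=0) = 0.6775, weight P(X=0) = 17/30
  P(Y|X=1) = (4/13, 9/13), H(Y|X=1) = 0.6172, weight P(X=1) = 13/30
H(Y|X) = 0.6514 nats

H(X) + H(Y|X) = 0.6842 + 0.6514 = 1.3356 nats

Both sides equal 1.3356 nats. ✓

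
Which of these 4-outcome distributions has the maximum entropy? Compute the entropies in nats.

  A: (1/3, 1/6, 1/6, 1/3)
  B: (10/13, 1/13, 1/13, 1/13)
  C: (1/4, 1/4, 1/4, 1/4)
C

For a discrete distribution over n outcomes, entropy is maximized by the uniform distribution.

Computing entropies:
H(A) = 1.3297 nats
H(B) = 0.7937 nats
H(C) = 1.3863 nats

The uniform distribution (where all probabilities equal 1/4) achieves the maximum entropy of log_e(4) = 1.3863 nats.

Distribution C has the highest entropy.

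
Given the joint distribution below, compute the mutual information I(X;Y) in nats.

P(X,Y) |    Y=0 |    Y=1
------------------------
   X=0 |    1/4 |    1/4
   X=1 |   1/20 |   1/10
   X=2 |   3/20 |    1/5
0.0071 nats

Mutual information: I(X;Y) = H(X) + H(Y) - H(X,Y)

Marginals:
P(X) = (1/2, 3/20, 7/20), H(X) = 0.9986 nats
P(Y) = (9/20, 11/20), H(Y) = 0.6881 nats

Joint entropy: H(X,Y) = 1.6796 nats

I(X;Y) = 0.9986 + 0.6881 - 1.6796 = 0.0071 nats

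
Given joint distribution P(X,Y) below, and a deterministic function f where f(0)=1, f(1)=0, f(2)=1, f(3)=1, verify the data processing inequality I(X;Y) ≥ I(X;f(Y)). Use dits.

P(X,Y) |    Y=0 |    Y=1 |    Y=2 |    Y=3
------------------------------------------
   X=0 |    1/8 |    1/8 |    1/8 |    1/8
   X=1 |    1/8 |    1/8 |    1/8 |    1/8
I(X;Y) = 0.0000, I(X;f(Y)) = 0.0000, inequality holds: 0.0000 ≥ 0.0000

Data Processing Inequality: For any Markov chain X → Y → Z, we have I(X;Y) ≥ I(X;Z).

Here Z = f(Y) is a deterministic function of Y, forming X → Y → Z.

Original I(X;Y) = 0.0000 dits

After applying f:
P(X,Z) where Z=f(Y):
- P(X,Z=0) = P(X,Y=1)
- P(X,Z=1) = P(X,Y=0) + P(X,Y=2) + P(X,Y=3)

I(X;Z) = I(X;f(Y)) = 0.0000 dits

Verification: 0.0000 ≥ 0.0000 ✓

Information cannot be created by processing; the function f can only lose information about X.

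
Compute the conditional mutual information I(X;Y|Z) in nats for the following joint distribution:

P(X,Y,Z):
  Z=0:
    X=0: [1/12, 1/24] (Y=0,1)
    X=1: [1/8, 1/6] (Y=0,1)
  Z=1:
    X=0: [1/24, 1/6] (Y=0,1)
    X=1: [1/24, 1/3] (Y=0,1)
0.0142 nats

Conditional mutual information: I(X;Y|Z) = H(X|Z) + H(Y|Z) - H(X,Y|Z)

H(Z) = 0.6792
H(X,Z) = 1.3139 → H(X|Z) = 0.6347
H(Y,Z) = 1.2072 → H(Y|Z) = 0.5280
H(X,Y,Z) = 1.8277 → H(X,Y|Z) = 1.1485

I(X;Y|Z) = 0.6347 + 0.5280 - 1.1485 = 0.0142 nats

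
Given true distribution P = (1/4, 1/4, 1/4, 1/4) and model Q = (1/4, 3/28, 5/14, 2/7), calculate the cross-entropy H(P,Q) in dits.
0.6408 dits

Cross-entropy: H(P,Q) = -Σ p(x) log q(x)

Alternatively: H(P,Q) = H(P) + D_KL(P||Q)
H(P) = 0.6021 dits
D_KL(P||Q) = 0.0388 dits

H(P,Q) = 0.6021 + 0.0388 = 0.6408 dits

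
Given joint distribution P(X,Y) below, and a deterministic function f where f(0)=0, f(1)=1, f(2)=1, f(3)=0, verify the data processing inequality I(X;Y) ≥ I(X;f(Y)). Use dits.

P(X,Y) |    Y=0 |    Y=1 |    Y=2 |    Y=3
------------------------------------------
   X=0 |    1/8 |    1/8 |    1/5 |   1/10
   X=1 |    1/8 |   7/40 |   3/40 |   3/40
I(X;Y) = 0.0132, I(X;f(Y)) = 0.0003, inequality holds: 0.0132 ≥ 0.0003

Data Processing Inequality: For any Markov chain X → Y → Z, we have I(X;Y) ≥ I(X;Z).

Here Z = f(Y) is a deterministic function of Y, forming X → Y → Z.

Original I(X;Y) = 0.0132 dits

After applying f:
P(X,Z) where Z=f(Y):
- P(X,Z=0) = P(X,Y=0) + P(X,Y=3)
- P(X,Z=1) = P(X,Y=1) + P(X,Y=2)

I(X;Z) = I(X;f(Y)) = 0.0003 dits

Verification: 0.0132 ≥ 0.0003 ✓

Information cannot be created by processing; the function f can only lose information about X.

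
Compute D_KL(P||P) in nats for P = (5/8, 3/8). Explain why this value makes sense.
0.0000 nats

KL divergence satisfies the Gibbs inequality: D_KL(P||Q) ≥ 0 for all distributions P, Q.

D_KL(P||Q) = Σ p(x) log(p(x)/q(x))
Each term is p(x) × log_e(p(x)/p(x)) = p(x) × log_e(1) = 0, so the sum is 0.
D_KL(P||Q) = 0.0000 nats

When P = Q, the KL divergence is exactly 0, as there is no 'divergence' between identical distributions.

This non-negativity is a fundamental property: relative entropy cannot be negative because it measures how different Q is from P.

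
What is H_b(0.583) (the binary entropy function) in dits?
0.2950 dits

The binary entropy function is:
H(p) = -p log(p) - (1-p) log(1-p)

H(0.583) = -0.583 × log_10(0.583) - 0.417 × log_10(0.417)
H(0.583) = 0.2950 dits

Note: Binary entropy is maximized at p=0.5 (H=1 bit) and minimized at p=0 or p=1 (H=0).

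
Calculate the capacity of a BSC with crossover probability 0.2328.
0.2171 bits

For a binary symmetric channel (BSC) with error probability p:
Capacity C = 1 - H(p) bits per symbol

where H(p) = -p log₂(p) - (1-p) log₂(1-p) is the binary entropy function.

H(0.2328) = 0.7829 bits
C = 1 - 0.7829 = 0.2171 bits per symbol

This means we can reliably transmit up to 0.2171 bits of information per channel use.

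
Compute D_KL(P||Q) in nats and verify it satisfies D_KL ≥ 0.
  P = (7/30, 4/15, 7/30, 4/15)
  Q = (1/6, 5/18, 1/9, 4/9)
0.1045 nats

KL divergence satisfies the Gibbs inequality: D_KL(P||Q) ≥ 0 for all distributions P, Q.

D_KL(P||Q) = Σ p(x) log(p(x)/q(x))
Term by term:
  x=0: 7/30 × log_e[(7/30)/(1/6)] = 0.0785
  x=1: 4/15 × log_e[(4/15)/(5/18)] = -0.0109
  x=2: 7/30 × log_e[(7/30)/(1/9)] = 0.1731
  x=3: 4/15 × log_e[(4/15)/(4/9)] = -0.1362
D_KL(P||Q) = 0.1045 nats

D_KL(P||Q) = 0.1045 ≥ 0 ✓

This non-negativity is a fundamental property: relative entropy cannot be negative because it measures how different Q is from P.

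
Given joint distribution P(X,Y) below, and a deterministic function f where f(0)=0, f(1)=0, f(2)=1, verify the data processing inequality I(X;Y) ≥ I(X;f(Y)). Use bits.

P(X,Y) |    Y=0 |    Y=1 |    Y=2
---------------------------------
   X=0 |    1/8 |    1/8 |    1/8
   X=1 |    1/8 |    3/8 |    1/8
I(X;Y) = 0.0488, I(X;f(Y)) = 0.0157, inequality holds: 0.0488 ≥ 0.0157

Data Processing Inequality: For any Markov chain X → Y → Z, we have I(X;Y) ≥ I(X;Z).

Here Z = f(Y) is a deterministic function of Y, forming X → Y → Z.

Original I(X;Y) = 0.0488 bits

After applying f:
P(X,Z) where Z=f(Y):
- P(X,Z=0) = P(X,Y=0) + P(X,Y=1)
- P(X,Z=1) = P(X,Y=2)

I(X;Z) = I(X;f(Y)) = 0.0157 bits

Verification: 0.0488 ≥ 0.0157 ✓

Information cannot be created by processing; the function f can only lose information about X.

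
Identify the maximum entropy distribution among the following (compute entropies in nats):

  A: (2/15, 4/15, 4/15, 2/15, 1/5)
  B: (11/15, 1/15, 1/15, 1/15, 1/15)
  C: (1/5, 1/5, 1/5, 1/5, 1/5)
C

For a discrete distribution over n outcomes, entropy is maximized by the uniform distribution.

Computing entropies:
H(A) = 1.5641 nats
H(B) = 0.9496 nats
H(C) = 1.6094 nats

The uniform distribution (where all probabilities equal 1/5) achieves the maximum entropy of log_e(5) = 1.6094 nats.

Distribution C has the highest entropy.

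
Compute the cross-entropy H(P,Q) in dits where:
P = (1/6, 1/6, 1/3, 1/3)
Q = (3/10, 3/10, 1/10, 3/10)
0.6819 dits

Cross-entropy: H(P,Q) = -Σ p(x) log q(x)

Alternatively: H(P,Q) = H(P) + D_KL(P||Q)
H(P) = 0.5775 dits
D_KL(P||Q) = 0.1045 dits

H(P,Q) = 0.5775 + 0.1045 = 0.6819 dits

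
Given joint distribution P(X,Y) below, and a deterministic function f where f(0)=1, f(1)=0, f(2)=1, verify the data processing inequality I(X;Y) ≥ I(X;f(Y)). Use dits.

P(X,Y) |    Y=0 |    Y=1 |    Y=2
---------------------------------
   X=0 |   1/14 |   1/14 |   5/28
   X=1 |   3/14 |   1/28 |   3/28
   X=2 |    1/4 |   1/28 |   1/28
I(X;Y) = 0.0508, I(X;f(Y)) = 0.0050, inequality holds: 0.0508 ≥ 0.0050

Data Processing Inequality: For any Markov chain X → Y → Z, we have I(X;Y) ≥ I(X;Z).

Here Z = f(Y) is a deterministic function of Y, forming X → Y → Z.

Original I(X;Y) = 0.0508 dits

After applying f:
P(X,Z) where Z=f(Y):
- P(X,Z=0) = P(X,Y=1)
- P(X,Z=1) = P(X,Y=0) + P(X,Y=2)

I(X;Z) = I(X;f(Y)) = 0.0050 dits

Verification: 0.0508 ≥ 0.0050 ✓

Information cannot be created by processing; the function f can only lose information about X.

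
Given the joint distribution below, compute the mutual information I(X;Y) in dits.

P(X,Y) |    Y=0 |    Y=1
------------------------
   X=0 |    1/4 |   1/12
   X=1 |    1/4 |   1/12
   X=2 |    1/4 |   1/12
0.0000 dits

Mutual information: I(X;Y) = H(X) + H(Y) - H(X,Y)

Marginals:
P(X) = (1/3, 1/3, 1/3), H(X) = 0.4771 dits
P(Y) = (3/4, 1/4), H(Y) = 0.2442 dits

Joint entropy: H(X,Y) = 0.7213 dits

I(X;Y) = 0.4771 + 0.2442 - 0.7213 = 0.0000 dits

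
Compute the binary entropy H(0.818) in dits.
0.2060 dits

The binary entropy function is:
H(p) = -p log(p) - (1-p) log(1-p)

H(0.818) = -0.818 × log_10(0.818) - 0.182 × log_10(0.182)
H(0.818) = 0.2060 dits

Note: Binary entropy is maximized at p=0.5 (H=1 bit) and minimized at p=0 or p=1 (H=0).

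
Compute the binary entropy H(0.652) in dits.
0.2806 dits

The binary entropy function is:
H(p) = -p log(p) - (1-p) log(1-p)

H(0.652) = -0.652 × log_10(0.652) - 0.348 × log_10(0.348)
H(0.652) = 0.2806 dits

Note: Binary entropy is maximized at p=0.5 (H=1 bit) and minimized at p=0 or p=1 (H=0).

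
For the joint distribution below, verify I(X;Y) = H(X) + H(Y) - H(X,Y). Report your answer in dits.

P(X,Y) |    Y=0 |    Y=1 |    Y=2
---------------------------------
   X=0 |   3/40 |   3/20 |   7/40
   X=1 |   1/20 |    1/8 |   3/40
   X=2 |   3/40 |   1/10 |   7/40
I(X;Y) = 0.0072 dits

Mutual information has multiple equivalent forms:
- I(X;Y) = H(X) - H(X|Y)
- I(X;Y) = H(Y) - H(Y|X)
- I(X;Y) = H(X) + H(Y) - H(X,Y)

Computing all quantities:
H(X) = 0.4693, H(Y) = 0.4575, H(X,Y) = 0.9196
H(X|Y) = 0.4621, H(Y|X) = 0.4503

Verification:
H(X) - H(X|Y) = 0.4693 - 0.4621 = 0.0072
H(Y) - H(Y|X) = 0.4575 - 0.4503 = 0.0072
H(X) + H(Y) - H(X,Y) = 0.4693 + 0.4575 - 0.9196 = 0.0072

All forms give I(X;Y) = 0.0072 dits. ✓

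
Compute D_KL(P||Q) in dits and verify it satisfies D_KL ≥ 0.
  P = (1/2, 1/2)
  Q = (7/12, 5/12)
0.0061 dits

KL divergence satisfies the Gibbs inequality: D_KL(P||Q) ≥ 0 for all distributions P, Q.

D_KL(P||Q) = Σ p(x) log(p(x)/q(x))
Term by term:
  x=0: 1/2 × log_10[(1/2)/(7/12)] = -0.0335
  x=1: 1/2 × log_10[(1/2)/(5/12)] = 0.0396
D_KL(P||Q) = 0.0061 dits

D_KL(P||Q) = 0.0061 ≥ 0 ✓

This non-negativity is a fundamental property: relative entropy cannot be negative because it measures how different Q is from P.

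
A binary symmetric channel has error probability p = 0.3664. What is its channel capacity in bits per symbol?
0.0521 bits

For a binary symmetric channel (BSC) with error probability p:
Capacity C = 1 - H(p) bits per symbol

where H(p) = -p log₂(p) - (1-p) log₂(1-p) is the binary entropy function.

H(0.3664) = 0.9479 bits
C = 1 - 0.9479 = 0.0521 bits per symbol

This means we can reliably transmit up to 0.0521 bits of information per channel use.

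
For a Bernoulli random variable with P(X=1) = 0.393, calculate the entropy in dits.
0.2910 dits

The binary entropy function is:
H(p) = -p log(p) - (1-p) log(1-p)

H(0.393) = -0.393 × log_10(0.393) - 0.607 × log_10(0.607)
H(0.393) = 0.2910 dits

Note: Binary entropy is maximized at p=0.5 (H=1 bit) and minimized at p=0 or p=1 (H=0).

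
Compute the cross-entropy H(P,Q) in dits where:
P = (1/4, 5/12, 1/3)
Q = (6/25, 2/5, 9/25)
0.4687 dits

Cross-entropy: H(P,Q) = -Σ p(x) log q(x)

Alternatively: H(P,Q) = H(P) + D_KL(P||Q)
H(P) = 0.4680 dits
D_KL(P||Q) = 0.0007 dits

H(P,Q) = 0.4680 + 0.0007 = 0.4687 dits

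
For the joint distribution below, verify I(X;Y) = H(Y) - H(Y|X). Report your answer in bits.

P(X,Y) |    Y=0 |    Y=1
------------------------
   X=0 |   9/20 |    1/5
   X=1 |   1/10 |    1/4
I(X;Y) = 0.1119 bits

Mutual information has multiple equivalent forms:
- I(X;Y) = H(X) - H(X|Y)
- I(X;Y) = H(Y) - H(Y|X)
- I(X;Y) = H(X) + H(Y) - H(X,Y)

Computing all quantities:
H(X) = 0.9341, H(Y) = 0.9928, H(X,Y) = 1.8150
H(X|Y) = 0.8222, H(Y|X) = 0.8809

Verification:
H(X) - H(X|Y) = 0.9341 - 0.8222 = 0.1119
H(Y) - H(Y|X) = 0.9928 - 0.8809 = 0.1119
H(X) + H(Y) - H(X,Y) = 0.9341 + 0.9928 - 1.8150 = 0.1119

All forms give I(X;Y) = 0.1119 bits. ✓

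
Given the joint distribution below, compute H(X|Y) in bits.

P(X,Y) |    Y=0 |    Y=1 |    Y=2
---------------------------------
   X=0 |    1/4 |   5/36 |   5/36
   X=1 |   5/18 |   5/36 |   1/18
0.9723 bits

Using the chain rule: H(X|Y) = H(X,Y) - H(Y)

First, compute H(X,Y) = 2.4317 bits

Marginal P(Y) = (19/36, 5/18, 7/36)
H(Y) = 1.4593 bits

H(X|Y) = H(X,Y) - H(Y) = 2.4317 - 1.4593 = 0.9723 bits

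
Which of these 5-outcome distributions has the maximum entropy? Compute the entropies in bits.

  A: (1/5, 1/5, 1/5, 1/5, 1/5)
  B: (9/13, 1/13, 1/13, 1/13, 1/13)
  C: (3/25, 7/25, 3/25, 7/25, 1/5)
A

For a discrete distribution over n outcomes, entropy is maximized by the uniform distribution.

Computing entropies:
H(A) = 2.3219 bits
H(B) = 1.5059 bits
H(C) = 2.2270 bits

The uniform distribution (where all probabilities equal 1/5) achieves the maximum entropy of log_2(5) = 2.3219 bits.

Distribution A has the highest entropy.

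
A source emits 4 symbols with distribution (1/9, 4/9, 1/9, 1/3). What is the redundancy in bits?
0.2473 bits

Redundancy measures how far a source is from maximum entropy:
R = H_max - H(X)

Maximum entropy for 4 symbols: H_max = log_2(4) = 2.0000 bits
Actual entropy: H(X) = 1.7527 bits
Redundancy: R = 2.0000 - 1.7527 = 0.2473 bits

This redundancy represents potential for compression: the source could be compressed by 0.2473 bits per symbol.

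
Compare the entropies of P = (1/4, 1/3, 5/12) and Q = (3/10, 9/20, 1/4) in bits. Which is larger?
P

Computing entropies in bits:
H(P) = 1.5546
H(Q) = 1.5395

Distribution P has higher entropy.

Intuition: The distribution closer to uniform (more spread out) has higher entropy.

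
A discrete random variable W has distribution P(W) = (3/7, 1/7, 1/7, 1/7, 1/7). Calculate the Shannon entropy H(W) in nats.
1.4751 nats

Shannon entropy is H(X) = -Σ p(x) log p(x).

For P = (3/7, 1/7, 1/7, 1/7, 1/7):
H = -3/7 × log_e(3/7) -1/7 × log_e(1/7) -1/7 × log_e(1/7) -1/7 × log_e(1/7) -1/7 × log_e(1/7)
H = 1.4751 nats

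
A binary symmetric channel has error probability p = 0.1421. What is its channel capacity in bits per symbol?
0.4103 bits

For a binary symmetric channel (BSC) with error probability p:
Capacity C = 1 - H(p) bits per symbol

where H(p) = -p log₂(p) - (1-p) log₂(1-p) is the binary entropy function.

H(0.1421) = 0.5897 bits
C = 1 - 0.5897 = 0.4103 bits per symbol

This means we can reliably transmit up to 0.4103 bits of information per channel use.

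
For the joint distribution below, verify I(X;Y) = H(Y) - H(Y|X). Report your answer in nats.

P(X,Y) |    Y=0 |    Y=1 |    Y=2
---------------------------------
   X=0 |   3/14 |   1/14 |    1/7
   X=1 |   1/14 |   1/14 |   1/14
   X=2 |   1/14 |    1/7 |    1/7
I(X;Y) = 0.0477 nats

Mutual information has multiple equivalent forms:
- I(X;Y) = H(X) - H(X|Y)
- I(X;Y) = H(Y) - H(Y|X)
- I(X;Y) = H(X) + H(Y) - H(X,Y)

Computing all quantities:
H(X) = 1.0609, H(Y) = 1.0934, H(X,Y) = 2.1066
H(X|Y) = 1.0132, H(Y|X) = 1.0456

Verification:
H(X) - H(X|Y) = 1.0609 - 1.0132 = 0.0477
H(Y) - H(Y|X) = 1.0934 - 1.0456 = 0.0477
H(X) + H(Y) - H(X,Y) = 1.0609 + 1.0934 - 2.1066 = 0.0477

All forms give I(X;Y) = 0.0477 nats. ✓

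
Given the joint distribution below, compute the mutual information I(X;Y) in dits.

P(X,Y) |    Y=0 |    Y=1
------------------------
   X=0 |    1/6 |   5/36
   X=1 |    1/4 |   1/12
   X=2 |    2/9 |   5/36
0.0067 dits

Mutual information: I(X;Y) = H(X) + H(Y) - H(X,Y)

Marginals:
P(X) = (11/36, 1/3, 13/36), H(X) = 0.4761 dits
P(Y) = (23/36, 13/36), H(Y) = 0.2841 dits

Joint entropy: H(X,Y) = 0.7534 dits

I(X;Y) = 0.4761 + 0.2841 - 0.7534 = 0.0067 dits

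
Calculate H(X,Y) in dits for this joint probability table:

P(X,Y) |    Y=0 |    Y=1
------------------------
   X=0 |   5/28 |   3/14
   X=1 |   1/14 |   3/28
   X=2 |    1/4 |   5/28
0.7469 dits

Joint entropy is H(X,Y) = -Σ_{x,y} p(x,y) log p(x,y).

Summing over all non-zero entries:
H(X,Y) = -[5/28·log_10(5/28) + 3/14·log_10(3/14) + 1/14·log_10(1/14) + 3/28·log_10(3/28) + 1/4·log_10(1/4) + 5/28·log_10(5/28)]
H(X,Y) = 0.7469 dits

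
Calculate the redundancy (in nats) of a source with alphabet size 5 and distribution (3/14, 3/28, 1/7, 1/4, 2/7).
0.0575 nats

Redundancy measures how far a source is from maximum entropy:
R = H_max - H(X)

Maximum entropy for 5 symbols: H_max = log_e(5) = 1.6094 nats
Actual entropy: H(X) = 1.5519 nats
Redundancy: R = 1.6094 - 1.5519 = 0.0575 nats

This redundancy represents potential for compression: the source could be compressed by 0.0575 nats per symbol.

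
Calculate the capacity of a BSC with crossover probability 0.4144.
0.0212 bits

For a binary symmetric channel (BSC) with error probability p:
Capacity C = 1 - H(p) bits per symbol

where H(p) = -p log₂(p) - (1-p) log₂(1-p) is the binary entropy function.

H(0.4144) = 0.9788 bits
C = 1 - 0.9788 = 0.0212 bits per symbol

This means we can reliably transmit up to 0.0212 bits of information per channel use.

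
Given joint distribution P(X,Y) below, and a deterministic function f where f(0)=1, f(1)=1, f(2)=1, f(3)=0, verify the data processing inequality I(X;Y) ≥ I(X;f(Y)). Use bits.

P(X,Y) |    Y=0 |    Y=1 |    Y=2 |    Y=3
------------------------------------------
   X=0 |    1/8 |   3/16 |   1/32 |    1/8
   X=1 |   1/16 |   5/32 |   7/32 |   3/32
I(X;Y) = 0.1319, I(X;f(Y)) = 0.0085, inequality holds: 0.1319 ≥ 0.0085

Data Processing Inequality: For any Markov chain X → Y → Z, we have I(X;Y) ≥ I(X;Z).

Here Z = f(Y) is a deterministic function of Y, forming X → Y → Z.

Original I(X;Y) = 0.1319 bits

After applying f:
P(X,Z) where Z=f(Y):
- P(X,Z=0) = P(X,Y=3)
- P(X,Z=1) = P(X,Y=0) + P(X,Y=1) + P(X,Y=2)

I(X;Z) = I(X;f(Y)) = 0.0085 bits

Verification: 0.1319 ≥ 0.0085 ✓

Information cannot be created by processing; the function f can only lose information about X.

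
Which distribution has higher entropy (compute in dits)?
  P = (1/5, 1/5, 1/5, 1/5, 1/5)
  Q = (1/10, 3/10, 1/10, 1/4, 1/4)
P

Computing entropies in dits:
H(P) = 0.6990
H(Q) = 0.6579

Distribution P has higher entropy.

Intuition: The distribution closer to uniform (more spread out) has higher entropy.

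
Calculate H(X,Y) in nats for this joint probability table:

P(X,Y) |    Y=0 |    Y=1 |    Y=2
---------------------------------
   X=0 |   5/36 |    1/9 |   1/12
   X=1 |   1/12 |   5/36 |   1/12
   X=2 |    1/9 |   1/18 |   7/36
2.1369 nats

Joint entropy is H(X,Y) = -Σ_{x,y} p(x,y) log p(x,y).

Summing over all non-zero entries:
H(X,Y) = -[5/36·log_e(5/36) + 1/9·log_e(1/9) + 1/12·log_e(1/12) + 1/12·log_e(1/12) + 5/36·log_e(5/36) + 1/12·log_e(1/12) + 1/9·log_e(1/9) + 1/18·log_e(1/18) + 7/36·log_e(7/36)]
H(X,Y) = 2.1369 nats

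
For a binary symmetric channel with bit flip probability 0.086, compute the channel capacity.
0.5770 bits

For a binary symmetric channel (BSC) with error probability p:
Capacity C = 1 - H(p) bits per symbol

where H(p) = -p log₂(p) - (1-p) log₂(1-p) is the binary entropy function.

H(0.086) = 0.4230 bits
C = 1 - 0.4230 = 0.5770 bits per symbol

This means we can reliably transmit up to 0.5770 bits of information per channel use.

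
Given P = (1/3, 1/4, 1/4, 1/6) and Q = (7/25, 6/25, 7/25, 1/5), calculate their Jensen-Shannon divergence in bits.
0.0035 bits

Jensen-Shannon divergence is:
JSD(P||Q) = 0.5 × D_KL(P||M) + 0.5 × D_KL(Q||M)
where M = 0.5 × (P + Q) is the mixture distribution.

M = 0.5 × (1/3, 1/4, 1/4, 1/6) + 0.5 × (7/25, 6/25, 7/25, 1/5) = (0.306667, 0.245, 0.265, 0.183333)

D_KL(P||M) = 0.0035 bits
D_KL(Q||M) = 0.0035 bits

JSD(P||Q) = 0.5 × 0.0035 + 0.5 × 0.0035 = 0.0035 bits

Unlike KL divergence, JSD is symmetric and bounded: 0 ≤ JSD ≤ log(2).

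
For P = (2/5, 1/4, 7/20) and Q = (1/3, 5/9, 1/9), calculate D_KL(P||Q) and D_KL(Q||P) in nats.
D_KL(P||Q) = 0.2749, D_KL(Q||P) = 0.2554

KL divergence is not symmetric: D_KL(P||Q) ≠ D_KL(Q||P) in general.

D_KL(P||Q) = 0.2749 nats
D_KL(Q||P) = 0.2554 nats

No, they are not equal!

This asymmetry is why KL divergence is not a true distance metric.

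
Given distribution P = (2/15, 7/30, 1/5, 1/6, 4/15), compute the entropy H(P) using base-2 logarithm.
2.2812 bits

Shannon entropy is H(X) = -Σ p(x) log p(x).

For P = (2/15, 7/30, 1/5, 1/6, 4/15):
H = -2/15 × log_2(2/15) -7/30 × log_2(7/30) -1/5 × log_2(1/5) -1/6 × log_2(1/6) -4/15 × log_2(4/15)
H = 2.2812 bits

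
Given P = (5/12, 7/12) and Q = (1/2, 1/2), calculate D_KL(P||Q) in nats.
0.0140 nats

KL divergence: D_KL(P||Q) = Σ p(x) log(p(x)/q(x))

Computing term by term:
  x=0: 5/12 × log_e[(5/12)/(1/2)] = 5/12 × -0.1823 = -0.0760
  x=1: 7/12 × log_e[(7/12)/(1/2)] = 7/12 × 0.1542 = 0.0899

D_KL(P||Q) = 0.0140 nats

Note: KL divergence is always non-negative and equals 0 iff P = Q.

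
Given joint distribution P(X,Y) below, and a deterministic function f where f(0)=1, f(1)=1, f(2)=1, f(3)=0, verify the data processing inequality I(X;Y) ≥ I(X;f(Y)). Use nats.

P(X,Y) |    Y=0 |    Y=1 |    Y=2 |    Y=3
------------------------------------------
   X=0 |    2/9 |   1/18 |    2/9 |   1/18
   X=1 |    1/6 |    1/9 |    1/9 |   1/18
I(X;Y) = 0.0261, I(X;f(Y)) = 0.0008, inequality holds: 0.0261 ≥ 0.0008

Data Processing Inequality: For any Markov chain X → Y → Z, we have I(X;Y) ≥ I(X;Z).

Here Z = f(Y) is a deterministic function of Y, forming X → Y → Z.

Original I(X;Y) = 0.0261 nats

After applying f:
P(X,Z) where Z=f(Y):
- P(X,Z=0) = P(X,Y=3)
- P(X,Z=1) = P(X,Y=0) + P(X,Y=1) + P(X,Y=2)

I(X;Z) = I(X;f(Y)) = 0.0008 nats

Verification: 0.0261 ≥ 0.0008 ✓

Information cannot be created by processing; the function f can only lose information about X.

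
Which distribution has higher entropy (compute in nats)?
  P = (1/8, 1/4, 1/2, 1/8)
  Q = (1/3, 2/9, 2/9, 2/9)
Q

Computing entropies in nats:
H(P) = 1.2130
H(Q) = 1.3689

Distribution Q has higher entropy.

Intuition: The distribution closer to uniform (more spread out) has higher entropy.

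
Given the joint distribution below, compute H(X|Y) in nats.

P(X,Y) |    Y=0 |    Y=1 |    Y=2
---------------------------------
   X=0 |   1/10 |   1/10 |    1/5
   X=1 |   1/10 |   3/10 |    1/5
0.6408 nats

Using the chain rule: H(X|Y) = H(X,Y) - H(Y)

First, compute H(X,Y) = 1.6957 nats

Marginal P(Y) = (1/5, 2/5, 2/5)
H(Y) = 1.0549 nats

H(X|Y) = H(X,Y) - H(Y) = 1.6957 - 1.0549 = 0.6408 nats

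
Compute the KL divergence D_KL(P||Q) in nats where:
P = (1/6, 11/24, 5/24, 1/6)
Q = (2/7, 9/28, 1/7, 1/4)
0.0838 nats

KL divergence: D_KL(P||Q) = Σ p(x) log(p(x)/q(x))

Computing term by term:
  x=0: 1/6 × log_e[(1/6)/(2/7)] = 1/6 × -0.5390 = -0.0898
  x=1: 11/24 × log_e[(11/24)/(9/28)] = 11/24 × 0.3548 = 0.1626
  x=2: 5/24 × log_e[(5/24)/(1/7)] = 5/24 × 0.3773 = 0.0786
  x=3: 1/6 × log_e[(1/6)/(1/4)] = 1/6 × -0.4055 = -0.0676

D_KL(P||Q) = 0.0838 nats

Note: KL divergence is always non-negative and equals 0 iff P = Q.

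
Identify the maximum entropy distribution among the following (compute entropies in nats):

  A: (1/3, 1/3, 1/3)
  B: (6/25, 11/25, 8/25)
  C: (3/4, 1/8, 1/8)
A

For a discrete distribution over n outcomes, entropy is maximized by the uniform distribution.

Computing entropies:
H(A) = 1.0986 nats
H(B) = 1.0684 nats
H(C) = 0.7356 nats

The uniform distribution (where all probabilities equal 1/3) achieves the maximum entropy of log_e(3) = 1.0986 nats.

Distribution A has the highest entropy.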